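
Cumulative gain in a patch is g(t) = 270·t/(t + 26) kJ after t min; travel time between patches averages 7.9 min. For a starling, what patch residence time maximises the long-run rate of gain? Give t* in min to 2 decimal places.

14.33 min

Maximise g(t)/(T+t): set derivative to zero → g'(t)(T+t) = g(t).
g'(t) = 270·26/(t + 26)². Setting 270·26/(t+26)² = 270t/[(t+26)(7.9+t)] gives 26(7.9+t) = t(t+26), so t² = 26×7.9 = 205.4.
t* = √205.4 = 14.33 min.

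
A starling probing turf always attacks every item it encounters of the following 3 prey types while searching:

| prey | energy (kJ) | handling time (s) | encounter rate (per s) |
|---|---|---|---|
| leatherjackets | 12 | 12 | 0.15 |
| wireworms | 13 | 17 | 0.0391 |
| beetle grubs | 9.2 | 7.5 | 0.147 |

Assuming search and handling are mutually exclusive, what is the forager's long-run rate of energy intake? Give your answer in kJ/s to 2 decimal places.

0.80 kJ/s

R = Σλ_iE_i / (1 + Σλ_ih_i)
Numerator: 0.15×12 + 0.0391×13 + 0.147×9.2 = 3.661
Denominator: 1 + 0.15×12 + 0.0391×17 + 0.147×7.5 = 4.567
R = 3.661/4.567 = 0.8015 kJ/s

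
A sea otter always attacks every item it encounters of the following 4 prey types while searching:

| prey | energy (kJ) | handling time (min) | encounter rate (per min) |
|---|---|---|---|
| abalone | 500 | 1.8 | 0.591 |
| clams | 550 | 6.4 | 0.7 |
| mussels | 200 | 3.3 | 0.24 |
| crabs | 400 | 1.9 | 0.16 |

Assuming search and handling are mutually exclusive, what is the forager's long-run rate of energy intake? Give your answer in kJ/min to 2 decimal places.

103.73 kJ/min

R = (0.591×500 + 0.7×550 + 0.24×200 + 0.16×400) / (1 + 0.591×1.8 + 0.7×6.4 + 0.24×3.3 + 0.16×1.9) = 792.5/7.64 = 103.7 kJ/min.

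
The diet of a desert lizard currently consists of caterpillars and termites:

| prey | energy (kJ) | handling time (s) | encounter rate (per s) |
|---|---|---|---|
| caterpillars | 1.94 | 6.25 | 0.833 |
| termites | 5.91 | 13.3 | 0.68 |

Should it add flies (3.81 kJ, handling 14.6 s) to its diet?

Current rate: (0.833×1.94 + 0.68×5.91)/(1 + 0.833×6.25 + 0.68×13.3) = 0.3695 kJ/s.
flies: E/h = 3.81/14.6 = 0.261 kJ/s.
0.261 < 0.3695, so adding flies would lower the average — exclude it.

No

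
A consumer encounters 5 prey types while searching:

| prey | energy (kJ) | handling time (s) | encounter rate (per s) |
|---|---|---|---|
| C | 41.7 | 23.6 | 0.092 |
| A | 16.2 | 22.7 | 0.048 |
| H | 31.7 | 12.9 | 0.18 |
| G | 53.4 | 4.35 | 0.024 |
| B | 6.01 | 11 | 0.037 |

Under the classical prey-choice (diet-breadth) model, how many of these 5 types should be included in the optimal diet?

2

Profitabilities (E/h, kJ/s): G 12.3, H 2.46, C 1.77, A 0.714, B 0.546. Add prey in this order while the next type's profitability exceeds the intake rate on those already taken.
Rate on top 1: 1.16. H: 2.46 > 1.16 → include.
Rate on top 2: 2.039. C: 1.77 < 2.039 → exclude; stop.
Optimal diet: G, H — 2 of 5 types.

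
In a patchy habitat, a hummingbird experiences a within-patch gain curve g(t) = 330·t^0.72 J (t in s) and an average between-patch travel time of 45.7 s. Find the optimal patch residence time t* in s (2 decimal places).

117.51 s

By the marginal value theorem, leave when the instantaneous gain rate g'(t) equals the habitat-wide average g(t)/(T + t).
g'(t) = 0.72·330·t^-0.28. Setting 0.72·330·t^-0.28 = 330·t^0.72/(45.7+t) gives 0.72(45.7+t) = t, so 0.28·t = 0.72×45.7.
t* = 0.72×45.7/0.28 = 117.5 s.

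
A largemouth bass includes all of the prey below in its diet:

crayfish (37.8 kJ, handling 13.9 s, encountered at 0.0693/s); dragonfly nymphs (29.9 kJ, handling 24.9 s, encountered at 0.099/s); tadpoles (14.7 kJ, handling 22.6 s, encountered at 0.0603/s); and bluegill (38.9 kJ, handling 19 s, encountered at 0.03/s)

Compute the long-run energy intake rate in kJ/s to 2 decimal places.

Energy encountered per unit search time: 0.0693×37.8 + 0.099×29.9 + 0.0603×14.7 + 0.03×38.9 = 7.633 kJ/s.
Handling time per unit search time: 0.0693×13.9 + 0.099×24.9 + 0.0603×22.6 + 0.03×19 = 5.361.
Rate = 7.633/(1 + 5.361) = 1.2 kJ/s.

1.20 kJ/s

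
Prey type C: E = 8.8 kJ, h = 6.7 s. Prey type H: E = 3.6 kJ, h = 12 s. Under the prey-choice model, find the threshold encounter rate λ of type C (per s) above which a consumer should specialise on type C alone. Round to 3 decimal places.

0.044 per s

At the threshold, the rate on type C alone equals the profitability of type H: λ·8.8/(1 + λ·6.7) = 3.6/12 = 0.3.
Rearranging, λ(8.8 − 0.3×6.7) = 0.3, so λ = 0.3/6.79 = 0.04418 per s.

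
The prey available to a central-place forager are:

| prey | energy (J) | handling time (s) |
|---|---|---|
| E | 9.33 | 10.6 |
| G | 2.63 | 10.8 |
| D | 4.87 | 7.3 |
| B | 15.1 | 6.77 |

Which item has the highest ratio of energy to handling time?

In descending order of E/h:
B: 15.1/6.77 = 2.23 J/s
E: 9.33/10.6 = 0.88 J/s
D: 4.87/7.3 = 0.667 J/s
G: 2.63/10.8 = 0.244 J/s

B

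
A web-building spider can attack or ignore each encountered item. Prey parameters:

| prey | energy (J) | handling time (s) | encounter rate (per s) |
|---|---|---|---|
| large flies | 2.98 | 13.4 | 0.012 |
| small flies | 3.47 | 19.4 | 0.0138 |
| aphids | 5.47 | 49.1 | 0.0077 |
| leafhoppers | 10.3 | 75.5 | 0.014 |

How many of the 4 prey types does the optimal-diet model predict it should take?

Rank by E/h (J/s): large flies 0.222, small flies 0.179, leafhoppers 0.136, aphids 0.111. Include each in turn until the next type's E/h falls below the running intake rate.
Rate on top 1: 0.03081. small flies: 0.179 > 0.03081 → include.
Rate on top 2: 0.05855. leafhoppers: 0.136 > 0.05855 → include.
Rate on top 3: 0.09167. aphids: 0.111 > 0.09167 → include.
Optimal diet: large flies, small flies, leafhoppers, aphids — 4 of 4 types.

4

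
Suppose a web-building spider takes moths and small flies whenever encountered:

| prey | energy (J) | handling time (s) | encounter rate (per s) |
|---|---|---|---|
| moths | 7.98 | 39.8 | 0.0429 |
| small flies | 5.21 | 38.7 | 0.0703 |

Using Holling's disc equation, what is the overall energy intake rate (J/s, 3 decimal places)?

0.131 J/s

Energy encountered per unit search time: 0.0429×7.98 + 0.0703×5.21 = 0.7086 J/s.
Handling time per unit search time: 0.0429×39.8 + 0.0703×38.7 = 4.428.
Rate = 0.7086/(1 + 4.428) = 0.1305 J/s.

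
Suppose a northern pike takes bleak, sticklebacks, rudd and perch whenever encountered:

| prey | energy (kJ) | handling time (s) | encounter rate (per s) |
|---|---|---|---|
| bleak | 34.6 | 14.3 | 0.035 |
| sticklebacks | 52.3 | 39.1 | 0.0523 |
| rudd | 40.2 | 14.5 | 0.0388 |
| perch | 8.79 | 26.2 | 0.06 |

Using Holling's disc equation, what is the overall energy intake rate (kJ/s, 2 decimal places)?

1.06 kJ/s

Energy encountered per unit search time: 0.035×34.6 + 0.0523×52.3 + 0.0388×40.2 + 0.06×8.79 = 6.033 kJ/s.
Handling time per unit search time: 0.035×14.3 + 0.0523×39.1 + 0.0388×14.5 + 0.06×26.2 = 4.68.
Rate = 6.033/(1 + 4.68) = 1.062 kJ/s.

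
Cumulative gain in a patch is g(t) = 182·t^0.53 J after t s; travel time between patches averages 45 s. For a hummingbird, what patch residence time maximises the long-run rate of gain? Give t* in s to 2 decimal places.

50.74 s

Maximise g(t)/(T+t): set derivative to zero → g'(t)(T+t) = g(t).
g'(t) = 0.53·182·t^-0.47. Setting 0.53·182·t^-0.47 = 182·t^0.53/(45+t) gives 0.53(45+t) = t, so 0.47·t = 0.53×45.
t* = 0.53×45/0.47 = 50.74 s.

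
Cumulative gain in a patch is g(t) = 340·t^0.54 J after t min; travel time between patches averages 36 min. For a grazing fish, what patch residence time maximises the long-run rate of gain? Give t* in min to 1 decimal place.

Optimal t* satisfies g'(t*) = g(t*)/(T + t*).
g'(t) = 0.54·340·t^-0.46. Setting 0.54·340·t^-0.46 = 340·t^0.54/(36+t) gives 0.54(36+t) = t, so 0.46·t = 0.54×36.
t* = 0.54×36/0.46 = 42.26 min.

42.3 min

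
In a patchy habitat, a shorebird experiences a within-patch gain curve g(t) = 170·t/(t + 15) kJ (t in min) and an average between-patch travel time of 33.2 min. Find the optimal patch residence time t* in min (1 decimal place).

22.3 min

By the marginal value theorem, leave when the instantaneous gain rate g'(t) equals the habitat-wide average g(t)/(T + t).
g'(t) = 170·15/(t + 15)². Setting 170·15/(t+15)² = 170t/[(t+15)(33.2+t)] gives 15(33.2+t) = t(t+15), so t² = 15×33.2 = 498.
t* = √498 = 22.32 min.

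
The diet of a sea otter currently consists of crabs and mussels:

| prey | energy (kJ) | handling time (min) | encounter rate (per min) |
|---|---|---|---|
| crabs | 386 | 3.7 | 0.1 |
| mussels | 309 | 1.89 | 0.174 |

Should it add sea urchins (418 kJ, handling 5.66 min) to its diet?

Current rate: (0.1×386 + 0.174×309)/(1 + 0.1×3.7 + 0.174×1.89) = 54.37 kJ/min.
sea urchins: E/h = 418/5.66 = 73.85 kJ/min.
Since 73.85 > R, including sea urchins increases the long-run rate.

Yes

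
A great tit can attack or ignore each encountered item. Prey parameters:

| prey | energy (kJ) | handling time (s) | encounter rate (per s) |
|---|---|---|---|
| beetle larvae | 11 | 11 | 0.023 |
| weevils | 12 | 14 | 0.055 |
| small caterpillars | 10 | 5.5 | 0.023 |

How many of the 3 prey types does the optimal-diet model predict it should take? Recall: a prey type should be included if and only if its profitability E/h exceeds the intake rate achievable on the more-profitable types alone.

Rank by E/h (kJ/s): small caterpillars 1.82, beetle larvae 1, weevils 0.857. Include each in turn until the next type's E/h falls below the running intake rate.
Rate on top 1: 0.2042. beetle larvae: 1 > 0.2042 → include.
Rate on top 2: 0.3501. weevils: 0.857 > 0.3501 → include.
Optimal diet: small caterpillars, beetle larvae, weevils — 3 of 3 types.

3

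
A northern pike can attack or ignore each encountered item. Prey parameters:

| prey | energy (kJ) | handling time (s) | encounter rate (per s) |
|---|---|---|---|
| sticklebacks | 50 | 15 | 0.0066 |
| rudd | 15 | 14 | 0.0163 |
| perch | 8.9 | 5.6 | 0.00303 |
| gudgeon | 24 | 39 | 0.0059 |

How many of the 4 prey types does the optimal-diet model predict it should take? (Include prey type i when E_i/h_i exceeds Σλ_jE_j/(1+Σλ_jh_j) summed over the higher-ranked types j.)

Profitabilities (E/h, kJ/s): sticklebacks 3.33, perch 1.59, rudd 1.07, gudgeon 0.615. Add prey in this order while the next type's profitability exceeds the intake rate on those already taken.
Rate on top 1: 0.3003. perch: 1.59 > 0.3003 → include.
Rate on top 2: 0.3199. rudd: 1.07 > 0.3199 → include.
Rate on top 3: 0.4475. gudgeon: 0.615 > 0.4475 → include.
Optimal diet: sticklebacks, perch, rudd, gudgeon — 4 of 4 types.

4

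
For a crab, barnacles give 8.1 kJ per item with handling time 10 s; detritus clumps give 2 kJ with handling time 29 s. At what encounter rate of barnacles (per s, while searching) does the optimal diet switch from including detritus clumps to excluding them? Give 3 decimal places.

At the threshold, the rate on barnacles alone equals the profitability of detritus clumps: λ·8.1/(1 + λ·10) = 2/29 = 0.06897.
Rearranging, λ(8.1 − 0.06897×10) = 0.06897, so λ = 0.06897/7.41 = 0.009307 per s.

0.009 per s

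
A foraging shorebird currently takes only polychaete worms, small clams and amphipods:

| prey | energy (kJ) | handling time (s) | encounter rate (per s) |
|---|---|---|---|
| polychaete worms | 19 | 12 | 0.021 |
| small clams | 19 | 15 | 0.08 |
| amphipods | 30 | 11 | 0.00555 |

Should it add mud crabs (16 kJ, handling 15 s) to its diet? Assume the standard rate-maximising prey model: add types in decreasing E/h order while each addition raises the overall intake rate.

Intake rate on the current diet: R = (0.021×19 + 0.08×19 + 0.00555×30) / (1 + 0.021×12 + 0.08×15 + 0.00555×11) = 2.086/2.513 = 0.8299 kJ/s.
mud crabs: E/h = 16/15 = 1.067 kJ/s.
Since 1.067 > R, including mud crabs increases the long-run rate.

Yes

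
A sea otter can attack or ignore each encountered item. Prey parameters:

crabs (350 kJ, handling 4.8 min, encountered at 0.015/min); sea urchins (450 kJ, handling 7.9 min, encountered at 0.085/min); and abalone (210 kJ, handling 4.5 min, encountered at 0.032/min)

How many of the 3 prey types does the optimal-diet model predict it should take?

Profitabilities (E/h, kJ/min): crabs 72.9, sea urchins 57, abalone 46.7. Add prey in this order while the next type's profitability exceeds the intake rate on those already taken.
Rate on top 1: 4.897. sea urchins: 57 > 4.897 → include.
Rate on top 2: 24.95. abalone: 46.7 > 24.95 → include.
Optimal diet: crabs, sea urchins, abalone — 3 of 3 types.

3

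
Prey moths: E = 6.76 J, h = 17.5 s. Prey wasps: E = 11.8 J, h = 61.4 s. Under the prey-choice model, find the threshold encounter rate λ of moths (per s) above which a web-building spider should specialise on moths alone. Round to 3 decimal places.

0.057 per s

At the threshold, the rate on moths alone equals the profitability of wasps: λ·6.76/(1 + λ·17.5) = 11.8/61.4 = 0.1922.
Rearranging, λ(6.76 − 0.1922×17.5) = 0.1922, so λ = 0.1922/3.397 = 0.05658 per s.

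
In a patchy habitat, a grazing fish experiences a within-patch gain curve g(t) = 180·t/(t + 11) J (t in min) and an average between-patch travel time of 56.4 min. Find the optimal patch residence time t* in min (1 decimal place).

24.9 min

Optimal t* satisfies g'(t*) = g(t*)/(T + t*).
g'(t) = 180·11/(t + 11)². Setting 180·11/(t+11)² = 180t/[(t+11)(56.4+t)] gives 11(56.4+t) = t(t+11), so t² = 11×56.4 = 620.4.
t* = √620.4 = 24.91 min.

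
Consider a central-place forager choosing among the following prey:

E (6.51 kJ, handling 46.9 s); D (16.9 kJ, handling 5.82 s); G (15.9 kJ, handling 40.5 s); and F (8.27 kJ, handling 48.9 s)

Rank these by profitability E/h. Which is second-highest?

Profitability E/h (kJ/s): E = 6.51/46.9 = 0.139, D = 16.9/5.82 = 2.9, G = 15.9/40.5 = 0.393, F = 8.27/48.9 = 0.169.
Ranked: D > G > F > E.

G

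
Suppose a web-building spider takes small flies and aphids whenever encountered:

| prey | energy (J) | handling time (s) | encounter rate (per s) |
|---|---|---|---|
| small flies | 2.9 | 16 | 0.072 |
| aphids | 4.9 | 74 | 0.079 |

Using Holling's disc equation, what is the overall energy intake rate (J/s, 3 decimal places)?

0.075 J/s

R = Σλ_iE_i / (1 + Σλ_ih_i)
Numerator: 0.072×2.9 + 0.079×4.9 = 0.5959
Denominator: 1 + 0.072×16 + 0.079×74 = 7.998
R = 0.5959/7.998 = 0.07451 J/s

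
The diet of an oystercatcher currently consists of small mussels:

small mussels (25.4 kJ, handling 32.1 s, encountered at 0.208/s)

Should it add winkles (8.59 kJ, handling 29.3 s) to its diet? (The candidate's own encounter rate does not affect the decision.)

No

Current rate: (0.208×25.4)/(1 + 0.208×32.1) = 0.6882 kJ/s.
Profitability of winkles: 8.59/29.3 = 0.2932 kJ/s.
Since 0.2932 < R, time spent handling winkles is better spent searching.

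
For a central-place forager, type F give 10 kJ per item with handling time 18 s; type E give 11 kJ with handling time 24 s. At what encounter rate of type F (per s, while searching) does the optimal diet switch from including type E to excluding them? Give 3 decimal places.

0.262 per s

Drop type E once their profitability E₂/h₂ falls below the rate achievable on type F alone: E₂/h₂ = λE₁/(1 + λh₁).
Solve for λ: λE₁h₂ = E₂(1 + λh₁) → λ(E₁h₂ − E₂h₁) = E₂ → λ = E₂/(E₁h₂ − E₂h₁).
λ = 11/(10×24 − 11×18) = 11/42 = 0.2619 per s.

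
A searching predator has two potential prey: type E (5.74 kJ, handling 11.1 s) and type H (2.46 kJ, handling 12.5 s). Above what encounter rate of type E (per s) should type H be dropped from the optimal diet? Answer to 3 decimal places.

The zero-one rule: include type H iff E₂/h₂ > λE₁/(1+λh₁). Equality gives the switch point.
λE₁h₂ = E₂ + λE₂h₁ ⇒ λ = E₂/(E₁h₂ − E₂h₁) = 2.46/(71.75 − 27.31) = 0.05535 per s.

0.055 per s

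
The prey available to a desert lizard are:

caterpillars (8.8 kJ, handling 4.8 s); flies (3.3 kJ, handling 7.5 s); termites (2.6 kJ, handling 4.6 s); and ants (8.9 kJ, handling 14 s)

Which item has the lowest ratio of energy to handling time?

In descending order of E/h:
caterpillars: 8.8/4.8 = 1.83 kJ/s
ants: 8.9/14 = 0.636 kJ/s
termites: 2.6/4.6 = 0.565 kJ/s
flies: 3.3/7.5 = 0.44 kJ/s

flies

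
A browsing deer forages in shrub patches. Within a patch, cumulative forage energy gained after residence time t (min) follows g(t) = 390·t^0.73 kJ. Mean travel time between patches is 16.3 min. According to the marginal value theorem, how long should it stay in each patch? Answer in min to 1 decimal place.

44.1 min

Optimal t* satisfies g'(t*) = g(t*)/(T + t*).
g'(t) = 0.73·390·t^-0.27. Setting 0.73·390·t^-0.27 = 390·t^0.73/(16.3+t) gives 0.73(16.3+t) = t, so 0.27·t = 0.73×16.3.
t* = 0.73×16.3/0.27 = 44.07 min.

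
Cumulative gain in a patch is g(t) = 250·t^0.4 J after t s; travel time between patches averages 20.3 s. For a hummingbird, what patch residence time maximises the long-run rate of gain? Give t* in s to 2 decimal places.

By the marginal value theorem, leave when the instantaneous gain rate g'(t) equals the habitat-wide average g(t)/(T + t).
g'(t) = 0.4·250·t^-0.6. Setting 0.4·250·t^-0.6 = 250·t^0.4/(20.3+t) gives 0.4(20.3+t) = t, so 0.60·t = 0.4×20.3.
t* = 0.4×20.3/0.60 = 13.53 s.

13.53 s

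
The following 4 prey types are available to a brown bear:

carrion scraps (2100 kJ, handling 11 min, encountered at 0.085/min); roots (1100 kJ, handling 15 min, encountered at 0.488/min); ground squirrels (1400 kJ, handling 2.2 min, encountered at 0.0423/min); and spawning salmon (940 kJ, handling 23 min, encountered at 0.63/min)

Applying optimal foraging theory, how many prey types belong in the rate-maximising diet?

Profitabilities (E/h, kJ/min): ground squirrels 636, carrion scraps 191, roots 73.3, spawning salmon 40.9. Add prey in this order while the next type's profitability exceeds the intake rate on those already taken.
Rate on top 1: 54.18. carrion scraps: 191 > 54.18 → include.
Rate on top 2: 117.2. roots: 73.3 < 117.2 → exclude; stop.
Optimal diet: ground squirrels, carrion scraps — 2 of 4 types.

2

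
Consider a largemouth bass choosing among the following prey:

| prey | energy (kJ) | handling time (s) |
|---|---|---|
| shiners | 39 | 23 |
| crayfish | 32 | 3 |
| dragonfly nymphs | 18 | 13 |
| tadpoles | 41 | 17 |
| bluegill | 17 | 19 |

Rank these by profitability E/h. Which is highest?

crayfish

Profitability E/h (kJ/s): shiners = 39/23 = 1.7, crayfish = 32/3 = 10.7, dragonfly nymphs = 18/13 = 1.38, tadpoles = 41/17 = 2.41, bluegill = 17/19 = 0.895.
Ranked: crayfish > tadpoles > shiners > dragonfly nymphs > bluegill.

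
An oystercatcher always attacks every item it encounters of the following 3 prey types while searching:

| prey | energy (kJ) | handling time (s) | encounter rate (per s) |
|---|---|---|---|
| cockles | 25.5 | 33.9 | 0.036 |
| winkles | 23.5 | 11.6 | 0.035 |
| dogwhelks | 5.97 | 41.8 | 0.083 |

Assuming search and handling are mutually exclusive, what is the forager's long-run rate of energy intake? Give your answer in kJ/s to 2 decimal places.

0.37 kJ/s

Energy encountered per unit search time: 0.036×25.5 + 0.035×23.5 + 0.083×5.97 = 2.236 kJ/s.
Handling time per unit search time: 0.036×33.9 + 0.035×11.6 + 0.083×41.8 = 5.096.
Rate = 2.236/(1 + 5.096) = 0.3668 kJ/s.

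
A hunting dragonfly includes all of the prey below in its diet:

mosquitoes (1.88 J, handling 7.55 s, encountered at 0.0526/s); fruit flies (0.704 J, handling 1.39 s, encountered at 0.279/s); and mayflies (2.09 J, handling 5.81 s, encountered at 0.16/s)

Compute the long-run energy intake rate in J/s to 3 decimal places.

0.232 J/s

Energy encountered per unit search time: 0.0526×1.88 + 0.279×0.704 + 0.16×2.09 = 0.6297 J/s.
Handling time per unit search time: 0.0526×7.55 + 0.279×1.39 + 0.16×5.81 = 1.715.
Rate = 0.6297/(1 + 1.715) = 0.232 J/s.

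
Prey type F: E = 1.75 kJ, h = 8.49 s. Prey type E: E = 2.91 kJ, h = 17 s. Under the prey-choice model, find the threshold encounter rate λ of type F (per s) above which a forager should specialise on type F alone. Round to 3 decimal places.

0.577 per s

The zero-one rule: include type E iff E₂/h₂ > λE₁/(1+λh₁). Equality gives the switch point.
λE₁h₂ = E₂ + λE₂h₁ ⇒ λ = E₂/(E₁h₂ − E₂h₁) = 2.91/(29.75 − 24.71) = 0.5769 per s.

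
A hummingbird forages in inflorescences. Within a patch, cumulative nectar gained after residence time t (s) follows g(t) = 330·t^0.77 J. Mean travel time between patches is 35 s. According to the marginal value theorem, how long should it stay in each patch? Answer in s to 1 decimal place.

By the marginal value theorem, leave when the instantaneous gain rate g'(t) equals the habitat-wide average g(t)/(T + t).
g'(t) = 0.77·330·t^-0.23. Setting 0.77·330·t^-0.23 = 330·t^0.77/(35+t) gives 0.77(35+t) = t, so 0.23·t = 0.77×35.
t* = 0.77×35/0.23 = 117.2 s.

117.2 s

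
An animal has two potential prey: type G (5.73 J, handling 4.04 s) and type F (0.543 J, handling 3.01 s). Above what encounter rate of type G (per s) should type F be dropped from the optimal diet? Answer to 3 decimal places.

0.036 per s

Drop type F once their profitability E₂/h₂ falls below the rate achievable on type G alone: E₂/h₂ = λE₁/(1 + λh₁).
Solve for λ: λE₁h₂ = E₂(1 + λh₁) → λ(E₁h₂ − E₂h₁) = E₂ → λ = E₂/(E₁h₂ − E₂h₁).
λ = 0.543/(5.73×3.01 − 0.543×4.04) = 0.543/15.05 = 0.03607 per s.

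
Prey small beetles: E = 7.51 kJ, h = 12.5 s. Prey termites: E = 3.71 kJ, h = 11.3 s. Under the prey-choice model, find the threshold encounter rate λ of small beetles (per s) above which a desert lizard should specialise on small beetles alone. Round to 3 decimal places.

At the threshold, the rate on small beetles alone equals the profitability of termites: λ·7.51/(1 + λ·12.5) = 3.71/11.3 = 0.3283.
Rearranging, λ(7.51 − 0.3283×12.5) = 0.3283, so λ = 0.3283/3.406 = 0.09639 per s.

0.096 per s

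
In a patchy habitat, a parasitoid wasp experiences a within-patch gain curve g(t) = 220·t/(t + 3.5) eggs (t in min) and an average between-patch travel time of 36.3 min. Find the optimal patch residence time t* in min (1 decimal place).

By the marginal value theorem, leave when the instantaneous gain rate g'(t) equals the habitat-wide average g(t)/(T + t).
g'(t) = 220·3.5/(t + 3.5)². Setting 220·3.5/(t+3.5)² = 220t/[(t+3.5)(36.3+t)] gives 3.5(36.3+t) = t(t+3.5), so t² = 3.5×36.3 = 127.
t* = √127 = 11.27 min.

11.3 min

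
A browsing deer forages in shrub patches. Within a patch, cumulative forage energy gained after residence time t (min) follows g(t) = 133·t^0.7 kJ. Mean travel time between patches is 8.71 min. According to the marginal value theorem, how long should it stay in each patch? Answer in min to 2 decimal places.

Optimal t* satisfies g'(t*) = g(t*)/(T + t*).
g'(t) = 0.7·133·t^-0.3. Setting 0.7·133·t^-0.3 = 133·t^0.7/(8.71+t) gives 0.7(8.71+t) = t, so 0.30·t = 0.7×8.71.
t* = 0.7×8.71/0.30 = 20.32 min.

20.32 min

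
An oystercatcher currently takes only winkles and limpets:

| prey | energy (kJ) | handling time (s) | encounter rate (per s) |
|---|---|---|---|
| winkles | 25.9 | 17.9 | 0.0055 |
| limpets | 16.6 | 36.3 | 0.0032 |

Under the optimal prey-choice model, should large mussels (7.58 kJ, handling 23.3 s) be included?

Yes

Current rate: (0.0055×25.9 + 0.0032×16.6)/(1 + 0.0055×17.9 + 0.0032×36.3) = 0.161 kJ/s.
Profitability of large mussels: 7.58/23.3 = 0.3253 kJ/s.
0.3253 > 0.161, so adding large mussels raises the average — include it.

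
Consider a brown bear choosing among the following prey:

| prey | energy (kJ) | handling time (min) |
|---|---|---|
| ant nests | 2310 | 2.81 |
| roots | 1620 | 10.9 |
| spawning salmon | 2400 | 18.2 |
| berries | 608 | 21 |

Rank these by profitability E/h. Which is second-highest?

roots

Profitability E/h (kJ/min): ant nests = 2310/2.81 = 822, roots = 1620/10.9 = 149, spawning salmon = 2400/18.2 = 132, berries = 608/21 = 29.
Ranked: ant nests > roots > spawning salmon > berries.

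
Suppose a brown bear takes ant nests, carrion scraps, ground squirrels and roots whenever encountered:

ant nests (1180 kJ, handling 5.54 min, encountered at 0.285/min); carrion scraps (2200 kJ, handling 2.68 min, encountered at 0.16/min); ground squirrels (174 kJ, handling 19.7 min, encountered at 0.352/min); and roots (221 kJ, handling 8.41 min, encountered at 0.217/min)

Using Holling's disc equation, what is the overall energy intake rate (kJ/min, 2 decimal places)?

R = (0.285×1180 + 0.16×2200 + 0.352×174 + 0.217×221) / (1 + 0.285×5.54 + 0.16×2.68 + 0.352×19.7 + 0.217×8.41) = 797.5/11.77 = 67.77 kJ/min.

67.77 kJ/min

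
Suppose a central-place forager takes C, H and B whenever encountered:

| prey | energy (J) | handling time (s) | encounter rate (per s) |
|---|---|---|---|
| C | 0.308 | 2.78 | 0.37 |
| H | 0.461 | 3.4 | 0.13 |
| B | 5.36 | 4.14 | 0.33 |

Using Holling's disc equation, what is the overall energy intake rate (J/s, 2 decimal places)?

R = (0.37×0.308 + 0.13×0.461 + 0.33×5.36) / (1 + 0.37×2.78 + 0.13×3.4 + 0.33×4.14) = 1.943/3.837 = 0.5063 J/s.

0.51 J/s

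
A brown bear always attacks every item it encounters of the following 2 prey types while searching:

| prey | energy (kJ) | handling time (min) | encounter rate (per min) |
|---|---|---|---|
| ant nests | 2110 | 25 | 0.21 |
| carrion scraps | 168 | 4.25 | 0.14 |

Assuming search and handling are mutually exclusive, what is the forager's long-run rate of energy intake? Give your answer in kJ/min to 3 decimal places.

R = Σλ_iE_i / (1 + Σλ_ih_i)
Numerator: 0.21×2110 + 0.14×168 = 466.6
Denominator: 1 + 0.21×25 + 0.14×4.25 = 6.845
R = 466.6/6.845 = 68.17 kJ/min

68.169 kJ/min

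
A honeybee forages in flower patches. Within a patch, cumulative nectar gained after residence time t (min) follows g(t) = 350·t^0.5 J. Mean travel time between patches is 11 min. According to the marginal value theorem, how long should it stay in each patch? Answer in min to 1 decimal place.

11.0 min

Maximise g(t)/(T+t): set derivative to zero → g'(t)(T+t) = g(t).
g'(t) = 0.5·350·t^-0.5. Setting 0.5·350·t^-0.5 = 350·t^0.5/(11+t) gives 0.5(11+t) = t, so 0.50·t = 0.5×11.
t* = 0.5×11/0.50 = 11 min.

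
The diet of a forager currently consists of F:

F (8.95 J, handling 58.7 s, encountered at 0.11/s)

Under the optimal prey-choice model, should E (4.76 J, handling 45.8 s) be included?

No

Current rate: (0.11×8.95)/(1 + 0.11×58.7) = 0.132 J/s.
E: E/h = 4.76/45.8 = 0.1039 J/s.
0.1039 < 0.132, so adding E would lower the average — exclude it.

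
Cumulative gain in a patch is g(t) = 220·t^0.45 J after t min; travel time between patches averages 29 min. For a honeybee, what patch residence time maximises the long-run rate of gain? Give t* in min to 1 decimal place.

Maximise g(t)/(T+t): set derivative to zero → g'(t)(T+t) = g(t).
g'(t) = 0.45·220·t^-0.55. Setting 0.45·220·t^-0.55 = 220·t^0.45/(29+t) gives 0.45(29+t) = t, so 0.55·t = 0.45×29.
t* = 0.45×29/0.55 = 23.73 min.

23.7 min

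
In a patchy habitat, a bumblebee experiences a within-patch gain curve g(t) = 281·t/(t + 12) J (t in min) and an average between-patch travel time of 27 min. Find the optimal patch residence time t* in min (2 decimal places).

By the marginal value theorem, leave when the instantaneous gain rate g'(t) equals the habitat-wide average g(t)/(T + t).
g'(t) = 281·12/(t + 12)². Setting 281·12/(t+12)² = 281t/[(t+12)(27+t)] gives 12(27+t) = t(t+12), so t² = 12×27 = 324.
t* = √324 = 18 min.

18.00 min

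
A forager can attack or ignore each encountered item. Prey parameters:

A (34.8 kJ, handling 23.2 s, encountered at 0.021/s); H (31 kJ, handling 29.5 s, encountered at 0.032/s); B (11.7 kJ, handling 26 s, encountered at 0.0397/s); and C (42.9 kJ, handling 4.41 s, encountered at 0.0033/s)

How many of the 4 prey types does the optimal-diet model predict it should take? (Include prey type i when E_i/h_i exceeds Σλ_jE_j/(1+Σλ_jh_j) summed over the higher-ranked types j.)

Profitabilities (E/h, kJ/s): C 9.73, A 1.5, H 1.05, B 0.45. Add prey in this order while the next type's profitability exceeds the intake rate on those already taken.
Rate on top 1: 0.1395. A: 1.5 > 0.1395 → include.
Rate on top 2: 0.5809. H: 1.05 > 0.5809 → include.
Rate on top 3: 0.7623. B: 0.45 < 0.7623 → exclude; stop.
Optimal diet: C, A, H — 3 of 4 types.

3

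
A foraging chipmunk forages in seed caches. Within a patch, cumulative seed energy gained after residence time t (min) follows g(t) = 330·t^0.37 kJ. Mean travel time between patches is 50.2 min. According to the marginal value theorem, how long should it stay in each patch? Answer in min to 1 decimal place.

Maximise g(t)/(T+t): set derivative to zero → g'(t)(T+t) = g(t).
g'(t) = 0.37·330·t^-0.63. Setting 0.37·330·t^-0.63 = 330·t^0.37/(50.2+t) gives 0.37(50.2+t) = t, so 0.63·t = 0.37×50.2.
t* = 0.37×50.2/0.63 = 29.48 min.

29.5 min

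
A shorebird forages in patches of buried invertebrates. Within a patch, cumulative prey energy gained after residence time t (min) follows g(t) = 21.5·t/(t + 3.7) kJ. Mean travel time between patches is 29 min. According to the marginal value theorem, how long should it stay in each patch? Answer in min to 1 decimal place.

By the marginal value theorem, leave when the instantaneous gain rate g'(t) equals the habitat-wide average g(t)/(T + t).
g'(t) = 21.5·3.7/(t + 3.7)². Setting 21.5·3.7/(t+3.7)² = 21.5t/[(t+3.7)(29+t)] gives 3.7(29+t) = t(t+3.7), so t² = 3.7×29 = 107.3.
t* = √107.3 = 10.36 min.

10.4 min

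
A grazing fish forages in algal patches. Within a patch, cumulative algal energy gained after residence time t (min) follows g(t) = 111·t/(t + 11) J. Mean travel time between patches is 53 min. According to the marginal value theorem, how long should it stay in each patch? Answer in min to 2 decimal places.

24.15 min

By the marginal value theorem, leave when the instantaneous gain rate g'(t) equals the habitat-wide average g(t)/(T + t).
g'(t) = 111·11/(t + 11)². Setting 111·11/(t+11)² = 111t/[(t+11)(53+t)] gives 11(53+t) = t(t+11), so t² = 11×53 = 583.
t* = √583 = 24.15 min.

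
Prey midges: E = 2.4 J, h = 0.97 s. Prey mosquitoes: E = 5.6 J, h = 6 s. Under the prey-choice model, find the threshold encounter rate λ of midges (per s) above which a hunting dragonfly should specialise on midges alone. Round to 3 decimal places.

Drop mosquitoes once their profitability E₂/h₂ falls below the rate achievable on midges alone: E₂/h₂ = λE₁/(1 + λh₁).
Solve for λ: λE₁h₂ = E₂(1 + λh₁) → λ(E₁h₂ − E₂h₁) = E₂ → λ = E₂/(E₁h₂ − E₂h₁).
λ = 5.6/(2.4×6 − 5.6×0.97) = 5.6/8.968 = 0.6244 per s.

0.624 per s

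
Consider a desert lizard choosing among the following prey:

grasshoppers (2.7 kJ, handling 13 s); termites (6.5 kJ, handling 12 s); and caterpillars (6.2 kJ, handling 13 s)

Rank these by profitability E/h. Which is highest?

In descending order of E/h:
termites: 6.5/12 = 0.542 kJ/s
caterpillars: 6.2/13 = 0.477 kJ/s
grasshoppers: 2.7/13 = 0.208 kJ/s

termites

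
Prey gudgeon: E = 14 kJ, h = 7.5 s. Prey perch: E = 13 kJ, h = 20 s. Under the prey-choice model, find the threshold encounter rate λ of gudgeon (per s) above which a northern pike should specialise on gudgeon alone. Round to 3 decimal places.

0.071 per s

At the threshold, the rate on gudgeon alone equals the profitability of perch: λ·14/(1 + λ·7.5) = 13/20 = 0.65.
Rearranging, λ(14 − 0.65×7.5) = 0.65, so λ = 0.65/9.125 = 0.07123 per s.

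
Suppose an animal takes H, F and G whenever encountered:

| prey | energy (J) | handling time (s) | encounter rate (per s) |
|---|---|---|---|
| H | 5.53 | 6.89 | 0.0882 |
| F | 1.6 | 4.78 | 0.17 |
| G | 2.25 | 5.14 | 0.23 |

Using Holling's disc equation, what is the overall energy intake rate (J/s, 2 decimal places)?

0.35 J/s

R = Σλ_iE_i / (1 + Σλ_ih_i)
Numerator: 0.0882×5.53 + 0.17×1.6 + 0.23×2.25 = 1.277
Denominator: 1 + 0.0882×6.89 + 0.17×4.78 + 0.23×5.14 = 3.602
R = 1.277/3.602 = 0.3545 J/s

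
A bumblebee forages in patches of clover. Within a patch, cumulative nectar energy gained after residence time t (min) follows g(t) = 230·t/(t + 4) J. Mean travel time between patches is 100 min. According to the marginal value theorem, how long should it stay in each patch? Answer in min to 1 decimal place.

20.0 min

By the marginal value theorem, leave when the instantaneous gain rate g'(t) equals the habitat-wide average g(t)/(T + t).
g'(t) = 230·4/(t + 4)². Setting 230·4/(t+4)² = 230t/[(t+4)(100+t)] gives 4(100+t) = t(t+4), so t² = 4×100 = 400.
t* = √400 = 20 min.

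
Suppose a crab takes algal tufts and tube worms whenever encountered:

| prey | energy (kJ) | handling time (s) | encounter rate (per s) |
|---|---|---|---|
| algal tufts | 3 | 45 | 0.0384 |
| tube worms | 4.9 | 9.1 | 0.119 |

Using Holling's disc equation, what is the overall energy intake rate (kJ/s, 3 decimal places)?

R = Σλ_iE_i / (1 + Σλ_ih_i)
Numerator: 0.0384×3 + 0.119×4.9 = 0.6983
Denominator: 1 + 0.0384×45 + 0.119×9.1 = 3.811
R = 0.6983/3.811 = 0.1832 kJ/s

0.183 kJ/s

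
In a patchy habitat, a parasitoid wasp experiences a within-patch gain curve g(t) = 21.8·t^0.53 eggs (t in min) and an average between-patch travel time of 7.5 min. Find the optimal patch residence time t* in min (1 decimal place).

Maximise g(t)/(T+t): set derivative to zero → g'(t)(T+t) = g(t).
g'(t) = 0.53·21.8·t^-0.47. Setting 0.53·21.8·t^-0.47 = 21.8·t^0.53/(7.5+t) gives 0.53(7.5+t) = t, so 0.47·t = 0.53×7.5.
t* = 0.53×7.5/0.47 = 8.457 min.

8.5 min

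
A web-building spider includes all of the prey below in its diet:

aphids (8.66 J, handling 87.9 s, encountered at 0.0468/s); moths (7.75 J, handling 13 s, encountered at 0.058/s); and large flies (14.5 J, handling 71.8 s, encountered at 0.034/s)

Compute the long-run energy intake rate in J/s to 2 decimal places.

0.16 J/s

Energy encountered per unit search time: 0.0468×8.66 + 0.058×7.75 + 0.034×14.5 = 1.348 J/s.
Handling time per unit search time: 0.0468×87.9 + 0.058×13 + 0.034×71.8 = 7.309.
Rate = 1.348/(1 + 7.309) = 0.1622 J/s.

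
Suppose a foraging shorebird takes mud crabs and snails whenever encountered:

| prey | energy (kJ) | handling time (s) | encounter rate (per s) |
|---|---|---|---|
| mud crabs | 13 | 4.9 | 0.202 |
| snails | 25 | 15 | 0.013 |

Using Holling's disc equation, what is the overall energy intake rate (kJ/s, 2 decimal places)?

R = (0.202×13 + 0.013×25) / (1 + 0.202×4.9 + 0.013×15) = 2.951/2.185 = 1.351 kJ/s.

1.35 kJ/s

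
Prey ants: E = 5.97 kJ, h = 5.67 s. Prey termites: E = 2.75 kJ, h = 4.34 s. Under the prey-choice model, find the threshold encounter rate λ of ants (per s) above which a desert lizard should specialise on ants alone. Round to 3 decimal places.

0.267 per s

The zero-one rule: include termites iff E₂/h₂ > λE₁/(1+λh₁). Equality gives the switch point.
λE₁h₂ = E₂ + λE₂h₁ ⇒ λ = E₂/(E₁h₂ − E₂h₁) = 2.75/(25.91 − 15.59) = 0.2665 per s.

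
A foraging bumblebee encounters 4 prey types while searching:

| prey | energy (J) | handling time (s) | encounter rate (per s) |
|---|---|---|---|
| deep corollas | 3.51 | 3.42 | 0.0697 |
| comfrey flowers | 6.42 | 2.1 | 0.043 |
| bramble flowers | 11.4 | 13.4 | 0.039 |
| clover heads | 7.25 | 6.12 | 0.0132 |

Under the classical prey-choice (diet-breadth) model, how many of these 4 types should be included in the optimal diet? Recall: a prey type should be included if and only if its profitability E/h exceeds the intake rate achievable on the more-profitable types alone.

4

Rank by E/h (J/s): comfrey flowers 3.06, clover heads 1.18, deep corollas 1.03, bramble flowers 0.851. Include each in turn until the next type's E/h falls below the running intake rate.
Rate on top 1: 0.2532. clover heads: 1.18 > 0.2532 → include.
Rate on top 2: 0.3174. deep corollas: 1.03 > 0.3174 → include.
Rate on top 3: 0.4373. bramble flowers: 0.851 > 0.4373 → include.
Optimal diet: comfrey flowers, clover heads, deep corollas, bramble flowers — 4 of 4 types.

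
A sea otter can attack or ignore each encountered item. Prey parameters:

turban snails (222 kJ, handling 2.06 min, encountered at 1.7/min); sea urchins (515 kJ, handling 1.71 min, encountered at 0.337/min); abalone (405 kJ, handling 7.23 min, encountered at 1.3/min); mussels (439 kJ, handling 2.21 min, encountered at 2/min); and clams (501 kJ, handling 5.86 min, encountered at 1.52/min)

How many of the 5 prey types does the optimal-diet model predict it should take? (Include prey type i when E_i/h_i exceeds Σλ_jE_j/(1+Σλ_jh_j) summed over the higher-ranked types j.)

2

Rank by E/h (kJ/min): sea urchins 301, mussels 199, turban snails 108, clams 85.5, abalone 56. Include each in turn until the next type's E/h falls below the running intake rate.
Rate on top 1: 110.1. mussels: 199 > 110.1 → include.
Rate on top 2: 175.4. turban snails: 108 < 175.4 → exclude; stop.
Optimal diet: sea urchins, mussels — 2 of 5 types.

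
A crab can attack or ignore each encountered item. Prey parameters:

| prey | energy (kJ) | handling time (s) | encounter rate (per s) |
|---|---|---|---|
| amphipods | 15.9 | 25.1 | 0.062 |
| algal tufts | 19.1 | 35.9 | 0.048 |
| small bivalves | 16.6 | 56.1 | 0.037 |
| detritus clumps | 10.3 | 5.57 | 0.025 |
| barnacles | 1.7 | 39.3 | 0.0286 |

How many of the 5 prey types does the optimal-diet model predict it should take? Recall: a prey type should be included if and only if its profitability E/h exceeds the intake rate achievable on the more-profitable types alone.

3

Profitabilities (E/h, kJ/s): detritus clumps 1.85, amphipods 0.633, algal tufts 0.532, small bivalves 0.296, barnacles 0.0433. Add prey in this order while the next type's profitability exceeds the intake rate on those already taken.
Rate on top 1: 0.226. amphipods: 0.633 > 0.226 → include.
Rate on top 2: 0.4613. algal tufts: 0.532 > 0.4613 → include.
Rate on top 3: 0.4889. small bivalves: 0.296 < 0.4889 → exclude; stop.
Optimal diet: detritus clumps, amphipods, algal tufts — 3 of 5 types.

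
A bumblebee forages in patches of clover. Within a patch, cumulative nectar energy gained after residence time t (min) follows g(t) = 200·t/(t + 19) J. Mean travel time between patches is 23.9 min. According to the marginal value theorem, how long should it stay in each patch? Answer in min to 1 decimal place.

21.3 min

Maximise g(t)/(T+t): set derivative to zero → g'(t)(T+t) = g(t).
g'(t) = 200·19/(t + 19)². Setting 200·19/(t+19)² = 200t/[(t+19)(23.9+t)] gives 19(23.9+t) = t(t+19), so t² = 19×23.9 = 454.1.
t* = √454.1 = 21.31 min.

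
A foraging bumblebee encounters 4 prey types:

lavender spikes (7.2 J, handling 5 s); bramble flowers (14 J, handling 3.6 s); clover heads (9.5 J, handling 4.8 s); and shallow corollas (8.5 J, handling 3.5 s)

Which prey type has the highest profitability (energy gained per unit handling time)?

Profitability E/h (J/s): lavender spikes = 7.2/5 = 1.44, bramble flowers = 14/3.6 = 3.89, clover heads = 9.5/4.8 = 1.98, shallow corollas = 8.5/3.5 = 2.43.
Ranked: bramble flowers > shallow corollas > clover heads > lavender spikes.

bramble flowers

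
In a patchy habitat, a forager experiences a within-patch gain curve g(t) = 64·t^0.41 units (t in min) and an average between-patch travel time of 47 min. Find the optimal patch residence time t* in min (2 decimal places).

32.66 min

Optimal t* satisfies g'(t*) = g(t*)/(T + t*).
g'(t) = 0.41·64·t^-0.59. Setting 0.41·64·t^-0.59 = 64·t^0.41/(47+t) gives 0.41(47+t) = t, so 0.59·t = 0.41×47.
t* = 0.41×47/0.59 = 32.66 min.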